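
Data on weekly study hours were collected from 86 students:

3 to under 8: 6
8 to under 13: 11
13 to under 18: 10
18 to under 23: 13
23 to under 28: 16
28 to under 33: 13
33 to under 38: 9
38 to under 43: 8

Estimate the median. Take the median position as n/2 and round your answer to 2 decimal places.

Cumulative frequencies: 6, 17, 27, 40, 56, 69, 78, 86
n = 86; position = n/2 = 43.
This falls in the class 23 to under 28: L = 23, F = 40, f = 16, h = 5.
Median ≈ 23 + ((43 − 40) / 16) × 5 = 23.9375

23.94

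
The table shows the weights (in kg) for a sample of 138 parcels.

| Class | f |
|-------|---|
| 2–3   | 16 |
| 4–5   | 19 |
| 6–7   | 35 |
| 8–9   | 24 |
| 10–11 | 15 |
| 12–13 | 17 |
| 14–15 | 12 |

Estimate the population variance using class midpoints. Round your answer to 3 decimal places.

12.655

Midpoints: 2.5, 4.5, 6.5, 8.5, 10.5, 12.5, 14.5
n = 138, Σfm = 1101, mean = 7.9783
Σfm² = 10530.5
Σf(m − x̄)² = Σfm² − (Σfm)²/n = 10530.5 − 1101²/138 = 1746.4348
Population variance = 1746.4348 / 138 = 12.6553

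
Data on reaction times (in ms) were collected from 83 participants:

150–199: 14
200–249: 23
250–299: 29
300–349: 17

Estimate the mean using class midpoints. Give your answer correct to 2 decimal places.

254.02

Midpoints: 174.5, 224.5, 274.5, 324.5
Σfm = 14×174.5 + 23×224.5 + 29×274.5 + 17×324.5 = 21083.5
n = Σf = 83
Mean = 21083.5 / 83 = 254.0181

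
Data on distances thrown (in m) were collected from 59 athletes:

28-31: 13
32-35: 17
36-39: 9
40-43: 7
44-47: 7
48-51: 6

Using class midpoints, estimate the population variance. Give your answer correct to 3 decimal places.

Midpoints: 29.5, 33.5, 37.5, 41.5, 45.5, 49.5
n = 59, Σfm = 2196.5, mean = 37.2288
Σfm² = 84296.75
Σf(m − x̄)² = Σfm² − (Σfm)²/n = 84296.75 − 2196.5²/59 = 2523.6610
Population variance = 2523.6610 / 59 = 42.7739

42.774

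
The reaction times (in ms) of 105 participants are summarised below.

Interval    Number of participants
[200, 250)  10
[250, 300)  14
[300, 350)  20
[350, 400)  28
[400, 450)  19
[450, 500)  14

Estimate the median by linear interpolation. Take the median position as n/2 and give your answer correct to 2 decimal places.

Cumulative frequencies: 10, 24, 44, 72, 91, 105
n = 105; position = n/2 = 52.5.
This falls in the class [350, 400): L = 350, F = 44, f = 28, h = 50.
Median ≈ 350 + ((52.5 − 44) / 28) × 50 = 365.1786

365.18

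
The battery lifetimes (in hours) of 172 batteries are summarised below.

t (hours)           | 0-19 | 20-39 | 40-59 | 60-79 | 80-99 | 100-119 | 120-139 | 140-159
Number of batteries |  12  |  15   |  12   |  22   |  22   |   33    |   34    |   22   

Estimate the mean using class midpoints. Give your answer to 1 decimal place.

Midpoints: 9.5, 29.5, 49.5, 69.5, 89.5, 109.5, 129.5, 149.5
Σfm = 12×9.5 + 15×29.5 + 12×49.5 + 22×69.5 + 22×89.5 + 33×109.5 + 34×129.5 + 22×149.5 = 15954
n = Σf = 172
Mean = 15954 / 172 = 92.7558

92.8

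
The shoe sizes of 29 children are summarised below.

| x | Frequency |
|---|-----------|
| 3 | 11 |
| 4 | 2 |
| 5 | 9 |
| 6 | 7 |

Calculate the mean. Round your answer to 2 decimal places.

Values: 3, 4, 5, 6
Σfx = 11×3 + 2×4 + 9×5 + 7×6 = 128
n = Σf = 29
Mean = 128 / 29 = 4.4138

4.41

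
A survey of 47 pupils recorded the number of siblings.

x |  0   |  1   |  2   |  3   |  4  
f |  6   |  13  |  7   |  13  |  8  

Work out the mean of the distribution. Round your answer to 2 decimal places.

Values: 0, 1, 2, 3, 4
Σfx = 6×0 + 13×1 + 7×2 + 13×3 + 8×4 = 98
n = Σf = 47
Mean = 98 / 47 = 2.0851

2.09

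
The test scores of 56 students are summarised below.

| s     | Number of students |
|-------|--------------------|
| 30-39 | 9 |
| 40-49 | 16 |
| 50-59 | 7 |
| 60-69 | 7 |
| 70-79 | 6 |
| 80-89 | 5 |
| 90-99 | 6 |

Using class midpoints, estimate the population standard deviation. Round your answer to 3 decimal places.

19.535

Midpoints: 34.5, 44.5, 54.5, 64.5, 74.5, 84.5, 94.5
n = 56, Σfm = 3292, mean = 58.7857
Σfm² = 214894
Σf(m − x̄)² = Σfm² − (Σfm)²/n = 214894 − 3292²/56 = 21371.4286
Population variance = 21371.4286 / 56 = 381.6327
Standard deviation = √381.6327 = 19.5354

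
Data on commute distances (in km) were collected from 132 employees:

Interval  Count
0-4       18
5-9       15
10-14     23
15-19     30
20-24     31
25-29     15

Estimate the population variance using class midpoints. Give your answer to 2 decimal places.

60.60

Midpoints: 2, 7, 12, 17, 22, 27
n = 132, Σfm = 2014, mean = 15.2576
Σfm² = 38728
Σf(m − x̄)² = Σfm² − (Σfm)²/n = 38728 − 2014²/132 = 7999.2424
Population variance = 7999.2424 / 132 = 60.6003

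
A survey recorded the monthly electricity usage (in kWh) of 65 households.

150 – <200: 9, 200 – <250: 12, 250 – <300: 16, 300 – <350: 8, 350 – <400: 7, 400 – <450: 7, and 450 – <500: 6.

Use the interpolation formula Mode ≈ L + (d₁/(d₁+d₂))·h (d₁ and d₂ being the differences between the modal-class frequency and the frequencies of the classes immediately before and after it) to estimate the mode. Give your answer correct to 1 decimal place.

266.7

Modal class: 250 – <300 (highest frequency 16).
d₁ = 16 − 12 = 4, d₂ = 16 − 8 = 8
Mode ≈ 250 + (4/(4+8)) × 50 = 250 + 16.6667 = 266.6667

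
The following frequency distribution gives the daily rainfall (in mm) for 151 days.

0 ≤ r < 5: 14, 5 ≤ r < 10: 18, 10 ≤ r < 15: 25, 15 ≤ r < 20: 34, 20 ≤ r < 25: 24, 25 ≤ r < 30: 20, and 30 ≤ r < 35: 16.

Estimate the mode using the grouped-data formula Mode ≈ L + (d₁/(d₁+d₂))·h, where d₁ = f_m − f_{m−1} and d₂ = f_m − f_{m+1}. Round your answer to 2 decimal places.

17.37

Modal class: 15 ≤ r < 20 (highest frequency 34).
d₁ = 34 − 25 = 9, d₂ = 34 − 24 = 10
Mode ≈ 15 + (9/(9+10)) × 5 = 15 + 2.3684 = 17.3684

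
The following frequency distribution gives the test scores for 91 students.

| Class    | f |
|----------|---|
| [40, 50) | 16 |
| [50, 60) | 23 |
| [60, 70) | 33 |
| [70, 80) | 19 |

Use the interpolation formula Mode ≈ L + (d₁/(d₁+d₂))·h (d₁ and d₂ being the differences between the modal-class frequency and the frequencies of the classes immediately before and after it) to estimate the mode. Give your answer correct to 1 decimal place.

64.2

Modal class: [60, 70) (highest frequency 33).
d₁ = 33 − 23 = 10, d₂ = 33 − 19 = 14
Mode ≈ 60 + (10/(10+14)) × 10 = 60 + 4.1667 = 64.1667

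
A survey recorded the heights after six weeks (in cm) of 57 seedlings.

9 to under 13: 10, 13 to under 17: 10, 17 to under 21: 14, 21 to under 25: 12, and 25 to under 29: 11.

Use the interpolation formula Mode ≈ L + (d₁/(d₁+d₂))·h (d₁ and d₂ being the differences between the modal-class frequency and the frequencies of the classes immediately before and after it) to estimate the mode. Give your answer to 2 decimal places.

19.67

Modal class: 17 to under 21 (highest frequency 14).
d₁ = 14 − 10 = 4, d₂ = 14 − 12 = 2
Mode ≈ 17 + (4/(4+2)) × 4 = 17 + 2.6667 = 19.6667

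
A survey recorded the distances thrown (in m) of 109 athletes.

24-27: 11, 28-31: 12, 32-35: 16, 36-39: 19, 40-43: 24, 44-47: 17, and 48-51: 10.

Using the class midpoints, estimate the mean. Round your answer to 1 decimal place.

Midpoints: 25.5, 29.5, 33.5, 37.5, 41.5, 45.5, 49.5
Σfm = 11×25.5 + 12×29.5 + 16×33.5 + 19×37.5 + 24×41.5 + 17×45.5 + 10×49.5 = 4147.5
n = Σf = 109
Mean = 4147.5 / 109 = 38.0505

38.1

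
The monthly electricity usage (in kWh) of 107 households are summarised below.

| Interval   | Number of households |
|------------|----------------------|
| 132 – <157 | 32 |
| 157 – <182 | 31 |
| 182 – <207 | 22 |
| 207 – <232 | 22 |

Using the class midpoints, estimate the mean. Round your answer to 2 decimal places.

Midpoints: 144.5, 169.5, 194.5, 219.5
Σfm = 32×144.5 + 31×169.5 + 22×194.5 + 22×219.5 = 18986.5
n = Σf = 107
Mean = 18986.5 / 107 = 177.4439

177.44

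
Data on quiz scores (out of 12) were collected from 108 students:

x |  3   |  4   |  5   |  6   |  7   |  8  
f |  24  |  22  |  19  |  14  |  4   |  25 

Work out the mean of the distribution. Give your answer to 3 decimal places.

Values: 3, 4, 5, 6, 7, 8
Σfx = 24×3 + 22×4 + 19×5 + 14×6 + 4×7 + 25×8 = 567
n = Σf = 108
Mean = 567 / 108 = 5.2500

5.250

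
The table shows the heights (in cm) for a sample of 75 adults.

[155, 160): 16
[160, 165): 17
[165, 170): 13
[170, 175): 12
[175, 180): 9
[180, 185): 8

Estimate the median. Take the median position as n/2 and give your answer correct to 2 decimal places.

166.73

Cumulative frequencies: 16, 33, 46, 58, 67, 75
n = 75; position = n/2 = 37.5.
This falls in the class [165, 170): L = 165, F = 33, f = 13, h = 5.
Median ≈ 165 + ((37.5 − 33) / 13) × 5 = 166.7308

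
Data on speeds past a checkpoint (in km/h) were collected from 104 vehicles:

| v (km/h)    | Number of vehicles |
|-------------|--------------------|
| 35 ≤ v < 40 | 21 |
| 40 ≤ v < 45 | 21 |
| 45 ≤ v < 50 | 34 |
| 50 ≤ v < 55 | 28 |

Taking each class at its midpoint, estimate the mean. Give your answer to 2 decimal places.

Midpoints: 37.5, 42.5, 47.5, 52.5
Σfm = 21×37.5 + 21×42.5 + 34×47.5 + 28×52.5 = 4765
n = Σf = 104
Mean = 4765 / 104 = 45.8173

45.82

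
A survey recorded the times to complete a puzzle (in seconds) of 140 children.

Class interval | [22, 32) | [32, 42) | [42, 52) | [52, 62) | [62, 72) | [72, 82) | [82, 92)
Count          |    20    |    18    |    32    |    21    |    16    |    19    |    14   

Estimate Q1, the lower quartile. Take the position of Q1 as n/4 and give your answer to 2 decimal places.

40.33

Cumulative frequencies: 20, 38, 70, 91, 107, 126, 140
n = 140; position = n/4 = 35.
This falls in the class [32, 42): L = 32, F = 20, f = 18, h = 10.
Lower quartile ≈ 32 + ((35 − 20) / 18) × 10 = 40.3333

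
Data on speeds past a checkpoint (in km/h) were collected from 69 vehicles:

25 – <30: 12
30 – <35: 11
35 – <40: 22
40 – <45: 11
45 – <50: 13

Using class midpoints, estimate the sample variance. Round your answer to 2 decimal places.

44.83

Midpoints: 27.5, 32.5, 37.5, 42.5, 47.5
n = 69, Σfm = 2597.5, mean = 37.6449
Σfm² = 100831.25
Σf(m − x̄)² = Σfm² − (Σfm)²/n = 100831.25 − 2597.5²/69 = 3048.5507
Sample variance = 3048.5507 / 68 = 44.8316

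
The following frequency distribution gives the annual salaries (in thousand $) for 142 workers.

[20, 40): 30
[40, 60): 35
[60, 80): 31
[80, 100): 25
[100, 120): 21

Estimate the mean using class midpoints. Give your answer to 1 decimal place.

66.1

Midpoints: 30, 50, 70, 90, 110
Σfm = 30×30 + 35×50 + 31×70 + 25×90 + 21×110 = 9380
n = Σf = 142
Mean = 9380 / 142 = 66.0563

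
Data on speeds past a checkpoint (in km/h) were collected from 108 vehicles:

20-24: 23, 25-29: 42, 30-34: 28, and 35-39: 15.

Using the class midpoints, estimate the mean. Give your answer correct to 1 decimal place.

28.6

Midpoints: 22, 27, 32, 37
Σfm = 23×22 + 42×27 + 28×32 + 15×37 = 3091
n = Σf = 108
Mean = 3091 / 108 = 28.6204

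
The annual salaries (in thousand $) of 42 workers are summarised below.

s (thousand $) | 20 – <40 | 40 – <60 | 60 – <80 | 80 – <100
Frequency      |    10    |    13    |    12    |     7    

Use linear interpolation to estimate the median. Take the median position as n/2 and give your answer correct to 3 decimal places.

56.923

Cumulative frequencies: 10, 23, 35, 42
n = 42; position = n/2 = 21.
This falls in the class 40 – <60: L = 40, F = 10, f = 13, h = 20.
Median ≈ 40 + ((21 − 10) / 13) × 20 = 56.9231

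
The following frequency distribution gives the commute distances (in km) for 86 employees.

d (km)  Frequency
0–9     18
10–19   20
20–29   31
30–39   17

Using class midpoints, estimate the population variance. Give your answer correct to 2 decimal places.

Midpoints: 4.5, 14.5, 24.5, 34.5
n = 86, Σfm = 1717, mean = 19.9651
Σfm² = 43411.5
Σf(m − x̄)² = Σfm² − (Σfm)²/n = 43411.5 − 1717²/86 = 9131.3953
Population variance = 9131.3953 / 86 = 106.1790

106.18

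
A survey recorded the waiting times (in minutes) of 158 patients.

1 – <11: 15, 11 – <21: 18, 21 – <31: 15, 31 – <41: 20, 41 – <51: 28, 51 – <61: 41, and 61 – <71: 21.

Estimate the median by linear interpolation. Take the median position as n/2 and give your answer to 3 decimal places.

44.929

Cumulative frequencies: 15, 33, 48, 68, 96, 137, 158
n = 158; position = n/2 = 79.
This falls in the class 41 – <51: L = 41, F = 68, f = 28, h = 10.
Median ≈ 41 + ((79 − 68) / 28) × 10 = 44.9286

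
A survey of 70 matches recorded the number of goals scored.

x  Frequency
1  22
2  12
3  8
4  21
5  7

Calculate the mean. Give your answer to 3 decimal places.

2.700

Values: 1, 2, 3, 4, 5
Σfx = 22×1 + 12×2 + 8×3 + 21×4 + 7×5 = 189
n = Σf = 70
Mean = 189 / 70 = 2.7000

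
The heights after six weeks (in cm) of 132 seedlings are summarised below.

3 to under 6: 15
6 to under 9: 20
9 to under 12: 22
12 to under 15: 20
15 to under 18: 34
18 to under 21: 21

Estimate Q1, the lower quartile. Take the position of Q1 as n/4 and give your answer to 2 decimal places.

8.70

Cumulative frequencies: 15, 35, 57, 77, 111, 132
n = 132; position = n/4 = 33.
This falls in the class 6 to under 9: L = 6, F = 15, f = 20, h = 3.
Lower quartile ≈ 6 + ((33 − 15) / 20) × 3 = 8.7000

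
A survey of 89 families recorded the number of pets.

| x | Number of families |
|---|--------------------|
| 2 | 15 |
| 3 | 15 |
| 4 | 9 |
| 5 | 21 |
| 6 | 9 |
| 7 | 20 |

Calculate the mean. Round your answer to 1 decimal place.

Values: 2, 3, 4, 5, 6, 7
Σfx = 15×2 + 15×3 + 9×4 + 21×5 + 9×6 + 20×7 = 410
n = Σf = 89
Mean = 410 / 89 = 4.6067

4.6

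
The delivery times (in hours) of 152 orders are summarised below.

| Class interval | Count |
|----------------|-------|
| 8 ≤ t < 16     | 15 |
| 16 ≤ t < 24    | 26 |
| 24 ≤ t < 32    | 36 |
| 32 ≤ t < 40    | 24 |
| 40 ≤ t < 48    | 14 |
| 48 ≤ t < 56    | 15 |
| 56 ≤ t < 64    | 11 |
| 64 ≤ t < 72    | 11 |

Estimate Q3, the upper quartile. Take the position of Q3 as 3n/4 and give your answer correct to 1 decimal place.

Cumulative frequencies: 15, 41, 77, 101, 115, 130, 141, 152
n = 152; position = 3n/4 = 114.
This falls in the class 40 ≤ t < 48: L = 40, F = 101, f = 14, h = 8.
Upper quartile ≈ 40 + ((114 − 101) / 14) × 8 = 47.4286

47.4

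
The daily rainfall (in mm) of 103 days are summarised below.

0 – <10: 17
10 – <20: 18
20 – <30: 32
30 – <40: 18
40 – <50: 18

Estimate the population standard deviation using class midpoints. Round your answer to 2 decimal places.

Midpoints: 5, 15, 25, 35, 45
n = 103, Σfm = 2595, mean = 25.1942
Σfm² = 82975
Σf(m − x̄)² = Σfm² − (Σfm)²/n = 82975 − 2595²/103 = 17596.1165
Population variance = 17596.1165 / 103 = 170.8361
Standard deviation = √170.8361 = 13.0704

13.07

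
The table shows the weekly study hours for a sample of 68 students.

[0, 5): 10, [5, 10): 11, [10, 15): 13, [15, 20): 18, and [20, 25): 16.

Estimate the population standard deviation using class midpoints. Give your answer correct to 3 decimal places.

Midpoints: 2.5, 7.5, 12.5, 17.5, 22.5
n = 68, Σfm = 945, mean = 13.8971
Σfm² = 16325
Σf(m − x̄)² = Σfm² − (Σfm)²/n = 16325 − 945²/68 = 3192.2794
Population variance = 3192.2794 / 68 = 46.9453
Standard deviation = √46.9453 = 6.8517

6.852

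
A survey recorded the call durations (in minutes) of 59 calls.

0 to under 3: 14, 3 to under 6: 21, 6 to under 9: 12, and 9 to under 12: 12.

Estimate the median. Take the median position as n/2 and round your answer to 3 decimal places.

5.214

Cumulative frequencies: 14, 35, 47, 59
n = 59; position = n/2 = 29.5.
This falls in the class 3 to under 6: L = 3, F = 14, f = 21, h = 3.
Median ≈ 3 + ((29.5 − 14) / 21) × 3 = 5.2143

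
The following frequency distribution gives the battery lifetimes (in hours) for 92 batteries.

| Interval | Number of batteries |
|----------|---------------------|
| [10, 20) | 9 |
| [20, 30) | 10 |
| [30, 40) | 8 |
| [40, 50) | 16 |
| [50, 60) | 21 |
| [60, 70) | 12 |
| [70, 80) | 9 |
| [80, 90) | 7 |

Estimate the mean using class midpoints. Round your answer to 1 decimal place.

Midpoints: 15, 25, 35, 45, 55, 65, 75, 85
Σfm = 9×15 + 10×25 + 8×35 + 16×45 + 21×55 + 12×65 + 9×75 + 7×85 = 4590
n = Σf = 92
Mean = 4590 / 92 = 49.8913

49.9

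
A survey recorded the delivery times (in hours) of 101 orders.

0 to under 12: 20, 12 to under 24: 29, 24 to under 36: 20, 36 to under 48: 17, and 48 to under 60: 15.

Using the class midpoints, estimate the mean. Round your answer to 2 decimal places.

27.39

Midpoints: 6, 18, 30, 42, 54
Σfm = 20×6 + 29×18 + 20×30 + 17×42 + 15×54 = 2766
n = Σf = 101
Mean = 2766 / 101 = 27.3861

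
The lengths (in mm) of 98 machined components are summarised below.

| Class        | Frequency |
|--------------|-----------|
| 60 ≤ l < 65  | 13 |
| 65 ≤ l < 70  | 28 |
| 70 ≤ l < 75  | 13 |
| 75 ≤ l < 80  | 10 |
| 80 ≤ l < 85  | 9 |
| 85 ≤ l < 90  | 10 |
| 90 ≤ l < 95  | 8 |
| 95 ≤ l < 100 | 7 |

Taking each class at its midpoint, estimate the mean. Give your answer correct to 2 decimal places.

76.12

Midpoints: 62.5, 67.5, 72.5, 77.5, 82.5, 87.5, 92.5, 97.5
Σfm = 13×62.5 + 28×67.5 + 13×72.5 + 10×77.5 + 9×82.5 + 10×87.5 + 8×92.5 + 7×97.5 = 7460
n = Σf = 98
Mean = 7460 / 98 = 76.1224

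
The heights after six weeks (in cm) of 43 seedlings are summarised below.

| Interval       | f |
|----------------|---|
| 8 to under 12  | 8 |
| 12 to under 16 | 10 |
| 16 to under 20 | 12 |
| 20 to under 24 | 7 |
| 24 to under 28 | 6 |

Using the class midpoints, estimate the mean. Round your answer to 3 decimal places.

17.349

Midpoints: 10, 14, 18, 22, 26
Σfm = 8×10 + 10×14 + 12×18 + 7×22 + 6×26 = 746
n = Σf = 43
Mean = 746 / 43 = 17.3488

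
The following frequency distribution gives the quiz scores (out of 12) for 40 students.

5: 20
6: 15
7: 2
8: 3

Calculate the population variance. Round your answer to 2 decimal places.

Values: 5, 6, 7, 8
n = 40, Σfx = 228, mean = 5.7000
Σfx² = 1330
Σf(x − x̄)² = Σfx² − (Σfx)²/n = 1330 − 228²/40 = 30.4000
Population variance = 30.4000 / 40 = 0.7600

0.76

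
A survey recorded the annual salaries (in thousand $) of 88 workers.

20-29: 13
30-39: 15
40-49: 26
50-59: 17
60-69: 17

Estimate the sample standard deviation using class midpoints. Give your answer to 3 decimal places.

13.168

Midpoints: 24.5, 34.5, 44.5, 54.5, 64.5
n = 88, Σfm = 4016, mean = 45.6364
Σfm² = 198362
Σf(m − x̄)² = Σfm² − (Σfm)²/n = 198362 − 4016²/88 = 15086.3636
Sample variance = 15086.3636 / 87 = 173.4065
Standard deviation = √173.4065 = 13.1684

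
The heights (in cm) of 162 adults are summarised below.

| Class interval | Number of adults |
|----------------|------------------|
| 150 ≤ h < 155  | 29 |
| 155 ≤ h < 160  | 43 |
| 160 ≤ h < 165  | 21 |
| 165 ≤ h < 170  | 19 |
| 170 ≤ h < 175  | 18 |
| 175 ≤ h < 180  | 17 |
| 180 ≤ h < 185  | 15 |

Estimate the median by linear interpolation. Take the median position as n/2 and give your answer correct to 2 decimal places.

162.14

Cumulative frequencies: 29, 72, 93, 112, 130, 147, 162
n = 162; position = n/2 = 81.
This falls in the class 160 ≤ h < 165: L = 160, F = 72, f = 21, h = 5.
Median ≈ 160 + ((81 − 72) / 21) × 5 = 162.1429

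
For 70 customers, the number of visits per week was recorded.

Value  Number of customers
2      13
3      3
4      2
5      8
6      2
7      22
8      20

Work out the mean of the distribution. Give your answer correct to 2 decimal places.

5.84

Values: 2, 3, 4, 5, 6, 7, 8
Σfx = 13×2 + 3×3 + 2×4 + 8×5 + 2×6 + 22×7 + 20×8 = 409
n = Σf = 70
Mean = 409 / 70 = 5.8429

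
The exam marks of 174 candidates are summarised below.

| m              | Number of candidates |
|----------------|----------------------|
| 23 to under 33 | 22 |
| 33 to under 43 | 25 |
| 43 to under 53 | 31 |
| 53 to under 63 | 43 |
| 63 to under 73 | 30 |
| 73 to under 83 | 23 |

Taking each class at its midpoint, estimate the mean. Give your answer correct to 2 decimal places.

53.92

Midpoints: 28, 38, 48, 58, 68, 78
Σfm = 22×28 + 25×38 + 31×48 + 43×58 + 30×68 + 23×78 = 9382
n = Σf = 174
Mean = 9382 / 174 = 53.9195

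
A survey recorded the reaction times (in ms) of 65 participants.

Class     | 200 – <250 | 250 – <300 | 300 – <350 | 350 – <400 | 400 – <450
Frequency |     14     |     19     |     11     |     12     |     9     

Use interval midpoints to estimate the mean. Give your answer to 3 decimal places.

Midpoints: 225, 275, 325, 375, 425
Σfm = 14×225 + 19×275 + 11×325 + 12×375 + 9×425 = 20275
n = Σf = 65
Mean = 20275 / 65 = 311.9231

311.923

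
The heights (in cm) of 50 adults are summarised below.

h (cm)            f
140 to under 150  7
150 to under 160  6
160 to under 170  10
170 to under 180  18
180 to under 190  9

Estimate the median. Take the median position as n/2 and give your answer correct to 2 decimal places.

171.11

Cumulative frequencies: 7, 13, 23, 41, 50
n = 50; position = n/2 = 25.
This falls in the class 170 to under 180: L = 170, F = 23, f = 18, h = 10.
Median ≈ 170 + ((25 − 23) / 18) × 10 = 171.1111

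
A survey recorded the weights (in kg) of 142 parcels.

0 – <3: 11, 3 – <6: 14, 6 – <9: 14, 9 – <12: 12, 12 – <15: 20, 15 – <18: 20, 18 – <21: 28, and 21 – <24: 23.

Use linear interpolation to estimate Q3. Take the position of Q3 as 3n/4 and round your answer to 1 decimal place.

19.7

Cumulative frequencies: 11, 25, 39, 51, 71, 91, 119, 142
n = 142; position = 3n/4 = 106.5.
This falls in the class 18 – <21: L = 18, F = 91, f = 28, h = 3.
Upper quartile ≈ 18 + ((106.5 − 91) / 28) × 3 = 19.6607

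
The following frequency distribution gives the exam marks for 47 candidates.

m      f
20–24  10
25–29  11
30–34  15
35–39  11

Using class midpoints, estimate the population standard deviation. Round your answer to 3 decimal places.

5.334

Midpoints: 22, 27, 32, 37
n = 47, Σfm = 1404, mean = 29.8723
Σfm² = 43278
Σf(m − x̄)² = Σfm² − (Σfm)²/n = 43278 − 1404²/47 = 1337.2340
Population variance = 1337.2340 / 47 = 28.4518
Standard deviation = √28.4518 = 5.3340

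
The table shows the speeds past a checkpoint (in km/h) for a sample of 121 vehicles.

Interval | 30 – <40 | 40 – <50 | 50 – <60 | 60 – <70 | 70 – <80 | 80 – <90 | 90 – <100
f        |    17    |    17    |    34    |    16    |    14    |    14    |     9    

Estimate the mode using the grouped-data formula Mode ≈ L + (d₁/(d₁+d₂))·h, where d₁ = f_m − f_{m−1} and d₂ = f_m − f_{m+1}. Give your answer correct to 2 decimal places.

54.86

Modal class: 50 – <60 (highest frequency 34).
d₁ = 34 − 17 = 17, d₂ = 34 − 16 = 18
Mode ≈ 50 + (17/(17+18)) × 10 = 50 + 4.8571 = 54.8571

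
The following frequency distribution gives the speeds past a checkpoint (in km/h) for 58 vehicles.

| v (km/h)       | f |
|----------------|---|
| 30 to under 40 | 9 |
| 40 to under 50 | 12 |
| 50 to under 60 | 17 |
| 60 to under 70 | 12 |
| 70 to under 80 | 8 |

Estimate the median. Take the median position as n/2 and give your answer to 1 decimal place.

54.7

Cumulative frequencies: 9, 21, 38, 50, 58
n = 58; position = n/2 = 29.
This falls in the class 50 to under 60: L = 50, F = 21, f = 17, h = 10.
Median ≈ 50 + ((29 − 21) / 17) × 10 = 54.7059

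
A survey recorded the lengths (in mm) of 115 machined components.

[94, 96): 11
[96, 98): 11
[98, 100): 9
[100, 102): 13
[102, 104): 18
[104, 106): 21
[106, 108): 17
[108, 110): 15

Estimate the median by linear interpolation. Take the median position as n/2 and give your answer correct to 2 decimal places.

Cumulative frequencies: 11, 22, 31, 44, 62, 83, 100, 115
n = 115; position = n/2 = 57.5.
This falls in the class [102, 104): L = 102, F = 44, f = 18, h = 2.
Median ≈ 102 + ((57.5 − 44) / 18) × 2 = 103.5000

103.50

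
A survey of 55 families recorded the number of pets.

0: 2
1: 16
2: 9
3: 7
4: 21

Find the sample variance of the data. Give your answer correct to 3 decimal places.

Values: 0, 1, 2, 3, 4
n = 55, Σfx = 139, mean = 2.5273
Σfx² = 451
Σf(x − x̄)² = Σfx² − (Σfx)²/n = 451 − 139²/55 = 99.7091
Sample variance = 99.7091 / 54 = 1.8465

1.846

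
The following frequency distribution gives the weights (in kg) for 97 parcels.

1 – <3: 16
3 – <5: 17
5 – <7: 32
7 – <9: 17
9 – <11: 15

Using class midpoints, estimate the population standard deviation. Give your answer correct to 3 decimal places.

Midpoints: 2, 4, 6, 8, 10
n = 97, Σfm = 578, mean = 5.9588
Σfm² = 4076
Σf(m − x̄)² = Σfm² − (Σfm)²/n = 4076 − 578²/97 = 631.8351
Population variance = 631.8351 / 97 = 6.5138
Standard deviation = √6.5138 = 2.5522

2.552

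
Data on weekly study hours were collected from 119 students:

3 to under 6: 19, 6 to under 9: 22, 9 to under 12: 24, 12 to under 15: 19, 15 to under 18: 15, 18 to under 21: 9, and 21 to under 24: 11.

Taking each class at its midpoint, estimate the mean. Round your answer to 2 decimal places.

12.01

Midpoints: 4.5, 7.5, 10.5, 13.5, 16.5, 19.5, 22.5
Σfm = 19×4.5 + 22×7.5 + 24×10.5 + 19×13.5 + 15×16.5 + 9×19.5 + 11×22.5 = 1429.5
n = Σf = 119
Mean = 1429.5 / 119 = 12.0126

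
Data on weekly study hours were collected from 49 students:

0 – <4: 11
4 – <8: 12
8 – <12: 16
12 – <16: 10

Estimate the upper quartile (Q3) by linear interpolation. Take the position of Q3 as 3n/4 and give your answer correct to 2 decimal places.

Cumulative frequencies: 11, 23, 39, 49
n = 49; position = 3n/4 = 36.75.
This falls in the class 8 – <12: L = 8, F = 23, f = 16, h = 4.
Upper quartile ≈ 8 + ((36.75 − 23) / 16) × 4 = 11.4375

11.44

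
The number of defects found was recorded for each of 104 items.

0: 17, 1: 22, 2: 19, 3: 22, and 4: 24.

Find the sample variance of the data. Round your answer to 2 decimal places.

2.00

Values: 0, 1, 2, 3, 4
n = 104, Σfx = 222, mean = 2.1346
Σfx² = 680
Σf(x − x̄)² = Σfx² − (Σfx)²/n = 680 − 222²/104 = 206.1154
Sample variance = 206.1154 / 103 = 2.0011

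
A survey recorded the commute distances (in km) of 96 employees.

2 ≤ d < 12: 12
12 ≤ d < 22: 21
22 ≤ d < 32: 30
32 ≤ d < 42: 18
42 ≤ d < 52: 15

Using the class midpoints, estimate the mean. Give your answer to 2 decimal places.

Midpoints: 7, 17, 27, 37, 47
Σfm = 12×7 + 21×17 + 30×27 + 18×37 + 15×47 = 2622
n = Σf = 96
Mean = 2622 / 96 = 27.3125

27.31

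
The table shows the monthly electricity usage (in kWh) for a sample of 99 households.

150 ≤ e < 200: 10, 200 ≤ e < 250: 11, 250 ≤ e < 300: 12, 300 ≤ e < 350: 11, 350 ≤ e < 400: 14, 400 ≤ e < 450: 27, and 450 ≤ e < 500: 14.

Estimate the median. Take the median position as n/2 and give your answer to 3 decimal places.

Cumulative frequencies: 10, 21, 33, 44, 58, 85, 99
n = 99; position = n/2 = 49.5.
This falls in the class 350 ≤ e < 400: L = 350, F = 44, f = 14, h = 50.
Median ≈ 350 + ((49.5 − 44) / 14) × 50 = 369.6429

369.643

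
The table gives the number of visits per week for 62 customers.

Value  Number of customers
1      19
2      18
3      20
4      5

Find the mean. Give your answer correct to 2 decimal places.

2.18

Values: 1, 2, 3, 4
Σfx = 19×1 + 18×2 + 20×3 + 5×4 = 135
n = Σf = 62
Mean = 135 / 62 = 2.1774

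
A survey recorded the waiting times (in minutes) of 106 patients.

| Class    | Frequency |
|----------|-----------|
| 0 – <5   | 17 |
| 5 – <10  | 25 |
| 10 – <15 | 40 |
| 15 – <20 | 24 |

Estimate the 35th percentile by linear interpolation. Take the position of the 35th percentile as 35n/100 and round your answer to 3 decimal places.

Cumulative frequencies: 17, 42, 82, 106
n = 106; position = 35n/100 = 37.1.
This falls in the class 5 – <10: L = 5, F = 17, f = 25, h = 5.
35th percentile ≈ 5 + ((37.1 − 17) / 25) × 5 = 9.0200

9.020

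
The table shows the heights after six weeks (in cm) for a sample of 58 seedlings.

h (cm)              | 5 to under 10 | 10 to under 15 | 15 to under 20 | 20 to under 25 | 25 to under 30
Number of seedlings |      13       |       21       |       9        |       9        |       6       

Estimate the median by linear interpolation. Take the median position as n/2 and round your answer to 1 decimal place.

13.8

Cumulative frequencies: 13, 34, 43, 52, 58
n = 58; position = n/2 = 29.
This falls in the class 10 to under 15: L = 10, F = 13, f = 21, h = 5.
Median ≈ 10 + ((29 − 13) / 21) × 5 = 13.8095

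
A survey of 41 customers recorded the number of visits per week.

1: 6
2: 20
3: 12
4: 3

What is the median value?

2

Cumulative frequencies: 6, 26, 38, 41
n = 41, so the median is the value in position (n+1)/2 = 21.
Position 21 falls at value 2.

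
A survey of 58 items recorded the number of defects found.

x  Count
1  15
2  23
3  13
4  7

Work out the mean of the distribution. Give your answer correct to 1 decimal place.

2.2

Values: 1, 2, 3, 4
Σfx = 15×1 + 23×2 + 13×3 + 7×4 = 128
n = Σf = 58
Mean = 128 / 58 = 2.2069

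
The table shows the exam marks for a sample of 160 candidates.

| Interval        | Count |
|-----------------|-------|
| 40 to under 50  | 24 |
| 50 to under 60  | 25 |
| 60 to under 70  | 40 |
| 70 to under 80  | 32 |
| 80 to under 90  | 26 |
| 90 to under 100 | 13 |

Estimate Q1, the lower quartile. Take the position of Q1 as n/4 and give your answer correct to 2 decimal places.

56.40

Cumulative frequencies: 24, 49, 89, 121, 147, 160
n = 160; position = n/4 = 40.
This falls in the class 50 to under 60: L = 50, F = 24, f = 25, h = 10.
Lower quartile ≈ 50 + ((40 − 24) / 25) × 10 = 56.4000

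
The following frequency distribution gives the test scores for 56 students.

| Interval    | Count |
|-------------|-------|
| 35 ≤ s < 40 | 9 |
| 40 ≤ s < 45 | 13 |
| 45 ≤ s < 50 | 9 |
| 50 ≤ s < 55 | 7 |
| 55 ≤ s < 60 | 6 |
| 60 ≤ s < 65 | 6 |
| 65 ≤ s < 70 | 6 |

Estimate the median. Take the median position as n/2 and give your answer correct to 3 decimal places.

Cumulative frequencies: 9, 22, 31, 38, 44, 50, 56
n = 56; position = n/2 = 28.
This falls in the class 45 ≤ s < 50: L = 45, F = 22, f = 9, h = 5.
Median ≈ 45 + ((28 − 22) / 9) × 5 = 48.3333

48.333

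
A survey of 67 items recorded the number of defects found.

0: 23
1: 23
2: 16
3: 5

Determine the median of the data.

Cumulative frequencies: 23, 46, 62, 67
n = 67, so the median is the value in position (n+1)/2 = 34.
Position 34 falls at value 1.

1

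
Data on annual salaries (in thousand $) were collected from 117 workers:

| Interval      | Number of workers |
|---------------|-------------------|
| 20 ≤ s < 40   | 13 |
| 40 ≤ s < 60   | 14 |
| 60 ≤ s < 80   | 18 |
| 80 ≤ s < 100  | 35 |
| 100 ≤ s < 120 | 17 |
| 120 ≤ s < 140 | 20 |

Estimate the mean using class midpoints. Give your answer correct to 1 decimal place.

85.2

Midpoints: 30, 50, 70, 90, 110, 130
Σfm = 13×30 + 14×50 + 18×70 + 35×90 + 17×110 + 20×130 = 9970
n = Σf = 117
Mean = 9970 / 117 = 85.2137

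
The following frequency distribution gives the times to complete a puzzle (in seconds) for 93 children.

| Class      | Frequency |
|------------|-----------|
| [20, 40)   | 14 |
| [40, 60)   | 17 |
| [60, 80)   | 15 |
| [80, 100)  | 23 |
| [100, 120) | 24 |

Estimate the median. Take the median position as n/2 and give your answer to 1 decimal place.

80.4

Cumulative frequencies: 14, 31, 46, 69, 93
n = 93; position = n/2 = 46.5.
This falls in the class [80, 100): L = 80, F = 46, f = 23, h = 20.
Median ≈ 80 + ((46.5 − 46) / 23) × 20 = 80.4348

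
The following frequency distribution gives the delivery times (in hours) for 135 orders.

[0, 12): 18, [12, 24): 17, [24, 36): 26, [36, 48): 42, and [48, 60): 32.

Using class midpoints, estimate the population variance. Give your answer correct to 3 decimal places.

254.072

Midpoints: 6, 18, 30, 42, 54
n = 135, Σfm = 4686, mean = 34.7111
Σfm² = 196956
Σf(m − x̄)² = Σfm² − (Σfm)²/n = 196956 − 4686²/135 = 34299.7333
Population variance = 34299.7333 / 135 = 254.0721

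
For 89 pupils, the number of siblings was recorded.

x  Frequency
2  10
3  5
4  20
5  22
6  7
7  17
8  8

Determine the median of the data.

5

Cumulative frequencies: 10, 15, 35, 57, 64, 81, 89
n = 89, so the median is the value in position (n+1)/2 = 45.
Position 45 falls at value 5.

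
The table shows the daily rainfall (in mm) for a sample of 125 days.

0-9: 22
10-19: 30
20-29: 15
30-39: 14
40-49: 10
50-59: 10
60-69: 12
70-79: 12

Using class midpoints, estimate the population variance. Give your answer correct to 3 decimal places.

Midpoints: 4.5, 14.5, 24.5, 34.5, 44.5, 54.5, 64.5, 74.5
n = 125, Σfm = 4042.5, mean = 32.3400
Σfm² = 198451.25
Σf(m − x̄)² = Σfm² − (Σfm)²/n = 198451.25 − 4042.5²/125 = 67716.8000
Population variance = 67716.8000 / 125 = 541.7344

541.734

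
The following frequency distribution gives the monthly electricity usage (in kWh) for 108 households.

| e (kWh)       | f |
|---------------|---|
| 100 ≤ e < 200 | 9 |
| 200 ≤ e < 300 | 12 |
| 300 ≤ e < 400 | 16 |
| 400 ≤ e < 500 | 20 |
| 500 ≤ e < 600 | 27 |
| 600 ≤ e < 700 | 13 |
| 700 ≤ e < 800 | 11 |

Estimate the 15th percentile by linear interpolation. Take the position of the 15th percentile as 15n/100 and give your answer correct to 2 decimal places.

Cumulative frequencies: 9, 21, 37, 57, 84, 97, 108
n = 108; position = 15n/100 = 16.2.
This falls in the class 200 ≤ e < 300: L = 200, F = 9, f = 12, h = 100.
15th percentile ≈ 200 + ((16.2 − 9) / 12) × 100 = 260.0000

260.00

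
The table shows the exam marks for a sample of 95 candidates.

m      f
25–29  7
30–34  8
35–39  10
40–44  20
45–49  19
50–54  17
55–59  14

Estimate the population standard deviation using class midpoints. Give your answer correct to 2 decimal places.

8.79

Midpoints: 27, 32, 37, 42, 47, 52, 57
n = 95, Σfm = 4230, mean = 44.5263
Σfm² = 195690
Σf(m − x̄)² = Σfm² − (Σfm)²/n = 195690 − 4230²/95 = 7343.6842
Population variance = 7343.6842 / 95 = 77.3019
Standard deviation = √77.3019 = 8.7922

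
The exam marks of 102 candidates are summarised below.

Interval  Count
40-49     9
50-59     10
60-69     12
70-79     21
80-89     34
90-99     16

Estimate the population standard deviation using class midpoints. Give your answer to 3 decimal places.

Midpoints: 44.5, 54.5, 64.5, 74.5, 84.5, 94.5
n = 102, Σfm = 7669, mean = 75.1863
Σfm² = 599655.5
Σf(m − x̄)² = Σfm² − (Σfm)²/n = 599655.5 − 7669²/102 = 23051.9608
Population variance = 23051.9608 / 102 = 225.9996
Standard deviation = √225.9996 = 15.0333

15.033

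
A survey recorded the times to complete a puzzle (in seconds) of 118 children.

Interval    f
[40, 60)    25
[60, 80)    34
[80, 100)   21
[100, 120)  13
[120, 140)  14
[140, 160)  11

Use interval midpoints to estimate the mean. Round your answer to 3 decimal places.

Midpoints: 50, 70, 90, 110, 130, 150
Σfm = 25×50 + 34×70 + 21×90 + 13×110 + 14×130 + 11×150 = 10420
n = Σf = 118
Mean = 10420 / 118 = 88.3051

88.305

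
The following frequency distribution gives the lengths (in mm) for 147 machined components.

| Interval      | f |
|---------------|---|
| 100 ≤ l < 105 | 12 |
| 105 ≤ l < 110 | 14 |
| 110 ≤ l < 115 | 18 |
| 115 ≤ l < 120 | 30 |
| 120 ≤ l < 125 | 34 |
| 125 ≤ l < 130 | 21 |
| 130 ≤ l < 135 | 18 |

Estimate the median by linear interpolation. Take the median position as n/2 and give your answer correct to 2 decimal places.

119.92

Cumulative frequencies: 12, 26, 44, 74, 108, 129, 147
n = 147; position = n/2 = 73.5.
This falls in the class 115 ≤ l < 120: L = 115, F = 44, f = 30, h = 5.
Median ≈ 115 + ((73.5 − 44) / 30) × 5 = 119.9167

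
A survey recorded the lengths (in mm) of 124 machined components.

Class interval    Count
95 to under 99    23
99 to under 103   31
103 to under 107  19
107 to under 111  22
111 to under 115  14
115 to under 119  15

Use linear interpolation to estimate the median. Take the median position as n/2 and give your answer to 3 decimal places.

Cumulative frequencies: 23, 54, 73, 95, 109, 124
n = 124; position = n/2 = 62.
This falls in the class 103 to under 107: L = 103, F = 54, f = 19, h = 4.
Median ≈ 103 + ((62 − 54) / 19) × 4 = 104.6842

104.684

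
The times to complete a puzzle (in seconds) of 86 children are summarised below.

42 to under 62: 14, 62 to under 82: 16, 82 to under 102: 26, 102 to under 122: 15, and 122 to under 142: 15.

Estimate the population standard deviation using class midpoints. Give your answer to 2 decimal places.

26.15

Midpoints: 52, 72, 92, 112, 132
n = 86, Σfm = 7932, mean = 92.2326
Σfm² = 790384
Σf(m − x̄)² = Σfm² − (Σfm)²/n = 790384 − 7932²/86 = 58795.3488
Population variance = 58795.3488 / 86 = 683.6668
Standard deviation = √683.6668 = 26.1470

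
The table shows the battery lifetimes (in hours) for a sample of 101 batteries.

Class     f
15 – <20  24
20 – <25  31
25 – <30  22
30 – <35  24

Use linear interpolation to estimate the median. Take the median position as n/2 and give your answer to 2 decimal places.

Cumulative frequencies: 24, 55, 77, 101
n = 101; position = n/2 = 50.5.
This falls in the class 20 – <25: L = 20, F = 24, f = 31, h = 5.
Median ≈ 20 + ((50.5 − 24) / 31) × 5 = 24.2742

24.27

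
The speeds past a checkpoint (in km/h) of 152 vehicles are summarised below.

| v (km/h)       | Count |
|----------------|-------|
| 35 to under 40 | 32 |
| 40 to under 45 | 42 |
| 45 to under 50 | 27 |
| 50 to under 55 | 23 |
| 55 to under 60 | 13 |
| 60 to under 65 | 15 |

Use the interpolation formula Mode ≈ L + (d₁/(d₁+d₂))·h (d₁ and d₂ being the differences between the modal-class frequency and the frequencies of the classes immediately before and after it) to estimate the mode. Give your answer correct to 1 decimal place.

42.0

Modal class: 40 to under 45 (highest frequency 42).
d₁ = 42 − 32 = 10, d₂ = 42 − 27 = 15
Mode ≈ 40 + (10/(10+15)) × 5 = 40 + 2.0000 = 42.0000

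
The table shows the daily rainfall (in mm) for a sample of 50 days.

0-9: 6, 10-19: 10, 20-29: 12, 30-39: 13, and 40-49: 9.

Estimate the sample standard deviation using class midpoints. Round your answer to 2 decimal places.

12.89

Midpoints: 4.5, 14.5, 24.5, 34.5, 44.5
n = 50, Σfm = 1315, mean = 26.3000
Σfm² = 42722.5
Σf(m − x̄)² = Σfm² − (Σfm)²/n = 42722.5 − 1315²/50 = 8138.0000
Sample variance = 8138.0000 / 49 = 166.0816
Standard deviation = √166.0816 = 12.8873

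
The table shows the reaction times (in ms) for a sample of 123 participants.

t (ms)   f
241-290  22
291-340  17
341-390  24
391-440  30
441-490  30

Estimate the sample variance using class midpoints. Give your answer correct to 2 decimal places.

Midpoints: 265.5, 315.5, 365.5, 415.5, 465.5
n = 123, Σfm = 46406.5, mean = 377.2886
Σfm² = 18129050.75
Σf(m − x̄)² = Σfm² − (Σfm)²/n = 18129050.75 − 46406.5²/123 = 620406.5041
Sample variance = 620406.5041 / 122 = 5085.2992

5085.30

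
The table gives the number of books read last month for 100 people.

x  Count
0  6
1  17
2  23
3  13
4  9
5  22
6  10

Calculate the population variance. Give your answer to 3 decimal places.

3.314

Values: 0, 1, 2, 3, 4, 5, 6
n = 100, Σfx = 308, mean = 3.0800
Σfx² = 1280
Σf(x − x̄)² = Σfx² − (Σfx)²/n = 1280 − 308²/100 = 331.3600
Population variance = 331.3600 / 100 = 3.3136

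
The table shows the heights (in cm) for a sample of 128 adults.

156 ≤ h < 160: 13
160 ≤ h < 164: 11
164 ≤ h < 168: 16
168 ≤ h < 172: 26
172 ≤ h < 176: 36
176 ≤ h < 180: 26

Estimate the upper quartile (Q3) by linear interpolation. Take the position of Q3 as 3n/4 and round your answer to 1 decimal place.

Cumulative frequencies: 13, 24, 40, 66, 102, 128
n = 128; position = 3n/4 = 96.
This falls in the class 172 ≤ h < 176: L = 172, F = 66, f = 36, h = 4.
Upper quartile ≈ 172 + ((96 − 66) / 36) × 4 = 175.3333

175.3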